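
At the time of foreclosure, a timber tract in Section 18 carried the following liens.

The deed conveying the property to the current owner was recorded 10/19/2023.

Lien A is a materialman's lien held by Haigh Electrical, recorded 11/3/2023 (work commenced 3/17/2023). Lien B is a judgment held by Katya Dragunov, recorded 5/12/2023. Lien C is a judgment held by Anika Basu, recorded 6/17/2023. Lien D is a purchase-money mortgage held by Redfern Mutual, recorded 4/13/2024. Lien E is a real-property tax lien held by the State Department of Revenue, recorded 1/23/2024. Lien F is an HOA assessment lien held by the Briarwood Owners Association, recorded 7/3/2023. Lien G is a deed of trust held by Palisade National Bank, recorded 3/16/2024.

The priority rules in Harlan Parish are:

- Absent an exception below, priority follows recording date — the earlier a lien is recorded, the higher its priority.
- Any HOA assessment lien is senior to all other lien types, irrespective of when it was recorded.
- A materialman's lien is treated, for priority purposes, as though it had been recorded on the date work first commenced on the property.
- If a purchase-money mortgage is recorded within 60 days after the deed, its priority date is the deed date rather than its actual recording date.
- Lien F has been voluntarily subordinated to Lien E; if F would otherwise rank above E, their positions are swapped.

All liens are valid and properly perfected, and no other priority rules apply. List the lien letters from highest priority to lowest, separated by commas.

E, A, B, C, F, G, D

First, effective dates: A relates back to 3/17/2023 (work commenced); D missed the 60-day window (177 days after the deed), so its recording date stands.
As an HOA assessment lien, F is senior to every other lien.
Remaining liens by effective date: A (3/17/2023), B (5/12/2023), C (6/17/2023), E (1/23/2024), G (3/16/2024), D (4/13/2024).
F would otherwise be senior to E, so under the subordination agreement F and E exchange positions.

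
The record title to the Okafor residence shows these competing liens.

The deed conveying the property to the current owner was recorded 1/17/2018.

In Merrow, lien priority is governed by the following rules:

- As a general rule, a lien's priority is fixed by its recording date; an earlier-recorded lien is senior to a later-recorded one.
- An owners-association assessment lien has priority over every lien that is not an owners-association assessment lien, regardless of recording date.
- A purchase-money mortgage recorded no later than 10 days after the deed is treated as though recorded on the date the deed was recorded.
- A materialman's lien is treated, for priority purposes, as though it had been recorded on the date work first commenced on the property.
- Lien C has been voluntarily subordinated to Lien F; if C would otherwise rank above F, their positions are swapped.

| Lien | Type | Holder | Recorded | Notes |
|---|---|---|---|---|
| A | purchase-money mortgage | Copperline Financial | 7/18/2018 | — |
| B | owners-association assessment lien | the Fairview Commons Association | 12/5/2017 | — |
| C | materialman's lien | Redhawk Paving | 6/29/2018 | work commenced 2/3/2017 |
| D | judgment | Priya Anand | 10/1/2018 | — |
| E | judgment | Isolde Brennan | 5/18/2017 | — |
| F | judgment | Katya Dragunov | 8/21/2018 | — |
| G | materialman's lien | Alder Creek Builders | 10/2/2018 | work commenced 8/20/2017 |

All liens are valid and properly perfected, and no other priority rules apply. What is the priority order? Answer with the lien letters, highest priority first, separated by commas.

B, F, E, G, A, C, D

Effective dates: A was recorded 182 days after the deed, outside the 10-day window, so it keeps its recording date; C relates back to 2/3/2017 (work commenced); G is treated as recorded 8/20/2017, the work-commencement date.
As an owners-association assessment lien, B is senior to every other lien.
Among the remaining liens, by effective date: C (2/3/2017), E (5/18/2017), G (8/20/2017), A (7/18/2018), F (8/21/2018), D (10/1/2018).
The subordination applies — C was senior to F — so C and F swap.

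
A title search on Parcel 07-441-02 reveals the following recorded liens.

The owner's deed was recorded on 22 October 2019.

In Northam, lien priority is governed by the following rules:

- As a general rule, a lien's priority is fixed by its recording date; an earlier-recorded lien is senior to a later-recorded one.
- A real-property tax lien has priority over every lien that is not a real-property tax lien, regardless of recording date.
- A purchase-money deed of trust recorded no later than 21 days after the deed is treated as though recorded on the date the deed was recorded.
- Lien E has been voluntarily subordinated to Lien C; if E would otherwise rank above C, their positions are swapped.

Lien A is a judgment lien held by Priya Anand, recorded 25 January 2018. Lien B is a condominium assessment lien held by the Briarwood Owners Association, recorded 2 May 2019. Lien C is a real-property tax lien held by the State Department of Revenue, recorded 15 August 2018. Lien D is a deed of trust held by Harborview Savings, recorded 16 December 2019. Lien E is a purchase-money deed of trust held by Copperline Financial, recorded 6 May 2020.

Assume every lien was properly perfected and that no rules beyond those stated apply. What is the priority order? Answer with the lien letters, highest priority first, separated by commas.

C, A, B, D, E

Effective dates: E missed the 21-day window (197 days after the deed), so its recording date stands.
C is a real-property tax lien, so it outranks all other liens regardless of date.
The other liens, earliest effective date first: A (25 January 2018), B (2 May 2019), D (16 December 2019), E (6 May 2020).
E is already junior to C, so the subordination agreement changes nothing.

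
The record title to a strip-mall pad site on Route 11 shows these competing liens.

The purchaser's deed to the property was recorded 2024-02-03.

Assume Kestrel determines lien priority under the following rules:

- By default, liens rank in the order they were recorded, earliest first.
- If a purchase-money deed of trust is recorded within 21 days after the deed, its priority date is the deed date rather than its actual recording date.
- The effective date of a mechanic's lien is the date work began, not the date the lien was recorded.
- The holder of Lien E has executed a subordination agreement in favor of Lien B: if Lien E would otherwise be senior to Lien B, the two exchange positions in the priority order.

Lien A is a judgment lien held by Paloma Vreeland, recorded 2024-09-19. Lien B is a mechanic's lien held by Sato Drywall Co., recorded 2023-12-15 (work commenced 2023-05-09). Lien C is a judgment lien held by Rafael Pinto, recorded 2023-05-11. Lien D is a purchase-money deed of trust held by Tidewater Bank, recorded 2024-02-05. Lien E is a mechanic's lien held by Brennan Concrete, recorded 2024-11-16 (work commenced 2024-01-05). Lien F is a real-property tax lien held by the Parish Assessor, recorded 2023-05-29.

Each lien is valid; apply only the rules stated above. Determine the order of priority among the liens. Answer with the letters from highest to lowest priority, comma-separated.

Effective dates after the stated exceptions: B relates back to 2023-05-09 (work commenced); D relates back to the deed date 2024-02-03; E is treated as recorded 2024-01-05, the work-commencement date.
Ordering by effective date: B (2023-05-09), C (2023-05-11), F (2023-05-29), E (2024-01-05), D (2024-02-03), A (2024-09-19).
E already ranks below B; the subordination has no effect.

B, C, F, E, D, A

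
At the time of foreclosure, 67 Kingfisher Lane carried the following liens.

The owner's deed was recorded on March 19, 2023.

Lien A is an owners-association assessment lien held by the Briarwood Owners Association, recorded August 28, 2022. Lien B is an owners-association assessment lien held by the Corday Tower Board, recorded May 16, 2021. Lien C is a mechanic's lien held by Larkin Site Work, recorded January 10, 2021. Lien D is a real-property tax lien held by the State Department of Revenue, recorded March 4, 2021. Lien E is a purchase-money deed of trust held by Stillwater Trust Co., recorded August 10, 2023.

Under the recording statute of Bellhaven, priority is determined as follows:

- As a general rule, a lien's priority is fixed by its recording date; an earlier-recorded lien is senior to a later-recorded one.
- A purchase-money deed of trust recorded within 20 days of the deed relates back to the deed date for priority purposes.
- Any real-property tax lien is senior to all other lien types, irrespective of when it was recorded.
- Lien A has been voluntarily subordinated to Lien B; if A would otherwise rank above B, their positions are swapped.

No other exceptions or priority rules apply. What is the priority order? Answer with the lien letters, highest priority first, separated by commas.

First, effective dates: E was recorded 144 days after the deed — beyond 20 days — so no relation-back applies.
As a real-property tax lien, D is senior to every other lien.
Ordering the rest by effective date: C (January 10, 2021), B (May 16, 2021), A (August 28, 2022), E (August 10, 2023).
A is already junior to B, so the subordination agreement changes nothing.

D, C, B, A, E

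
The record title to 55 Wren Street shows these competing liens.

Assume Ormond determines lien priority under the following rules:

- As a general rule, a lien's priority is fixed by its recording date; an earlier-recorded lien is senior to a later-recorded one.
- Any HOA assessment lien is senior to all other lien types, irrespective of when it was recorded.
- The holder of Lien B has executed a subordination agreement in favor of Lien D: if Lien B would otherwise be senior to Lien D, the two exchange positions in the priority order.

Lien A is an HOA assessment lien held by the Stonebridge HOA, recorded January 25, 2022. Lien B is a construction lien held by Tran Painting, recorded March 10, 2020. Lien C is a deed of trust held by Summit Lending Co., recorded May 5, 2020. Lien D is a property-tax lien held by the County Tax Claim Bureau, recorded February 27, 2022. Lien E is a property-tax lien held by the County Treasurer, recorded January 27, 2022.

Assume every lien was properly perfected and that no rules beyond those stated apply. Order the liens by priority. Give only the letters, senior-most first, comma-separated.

A is an HOA assessment lien, so it outranks all other liens regardless of date.
The other liens, earliest effective date first: B (March 10, 2020), C (May 5, 2020), E (January 27, 2022), D (February 27, 2022).
B would otherwise be senior to D, so under the subordination agreement B and D exchange positions.

A, D, C, E, B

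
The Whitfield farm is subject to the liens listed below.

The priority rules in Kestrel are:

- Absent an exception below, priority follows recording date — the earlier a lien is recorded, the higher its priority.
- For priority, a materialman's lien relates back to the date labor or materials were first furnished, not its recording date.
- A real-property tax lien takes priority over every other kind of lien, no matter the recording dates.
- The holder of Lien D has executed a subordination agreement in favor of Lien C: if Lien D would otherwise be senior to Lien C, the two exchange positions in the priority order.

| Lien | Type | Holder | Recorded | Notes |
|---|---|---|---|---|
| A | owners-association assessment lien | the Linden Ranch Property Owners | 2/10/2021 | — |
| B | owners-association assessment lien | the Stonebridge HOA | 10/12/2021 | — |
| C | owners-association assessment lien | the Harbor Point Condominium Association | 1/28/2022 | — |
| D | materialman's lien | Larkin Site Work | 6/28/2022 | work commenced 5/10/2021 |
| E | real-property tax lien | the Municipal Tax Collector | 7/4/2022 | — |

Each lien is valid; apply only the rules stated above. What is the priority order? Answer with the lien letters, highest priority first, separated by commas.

E, A, C, B, D

Effective dates after the stated exceptions: D relates back to 5/10/2021 (work commenced).
E is a real-property tax lien, so it outranks all other liens regardless of date.
Among the remaining liens, by effective date: A (2/10/2021), D (5/10/2021), B (10/12/2021), C (1/28/2022).
D would otherwise be senior to C, so under the subordination agreement D and C exchange positions.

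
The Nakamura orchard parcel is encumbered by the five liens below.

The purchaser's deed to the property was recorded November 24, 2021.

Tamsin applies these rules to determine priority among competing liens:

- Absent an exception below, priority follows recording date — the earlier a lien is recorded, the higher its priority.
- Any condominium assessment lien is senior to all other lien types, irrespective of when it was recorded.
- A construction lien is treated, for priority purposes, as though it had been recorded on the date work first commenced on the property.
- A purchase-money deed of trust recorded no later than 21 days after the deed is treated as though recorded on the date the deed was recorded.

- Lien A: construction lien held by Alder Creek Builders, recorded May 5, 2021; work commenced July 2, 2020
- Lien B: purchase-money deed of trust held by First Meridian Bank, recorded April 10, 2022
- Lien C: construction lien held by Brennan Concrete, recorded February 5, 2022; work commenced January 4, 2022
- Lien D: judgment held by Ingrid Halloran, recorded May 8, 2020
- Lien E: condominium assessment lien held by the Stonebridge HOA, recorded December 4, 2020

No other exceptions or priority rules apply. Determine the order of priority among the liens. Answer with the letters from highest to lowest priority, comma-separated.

E, D, A, C, B

First, effective dates: A is treated as recorded July 2, 2020, the work-commencement date; B was recorded 137 days after the deed, outside the 21-day window, so it keeps its recording date; C's effective date is January 4, 2022, when work began.
E is a condominium assessment lien, so it outranks all other liens regardless of date.
Ordering the rest by effective date: D (May 8, 2020), A (July 2, 2020), C (January 4, 2022), B (April 10, 2022).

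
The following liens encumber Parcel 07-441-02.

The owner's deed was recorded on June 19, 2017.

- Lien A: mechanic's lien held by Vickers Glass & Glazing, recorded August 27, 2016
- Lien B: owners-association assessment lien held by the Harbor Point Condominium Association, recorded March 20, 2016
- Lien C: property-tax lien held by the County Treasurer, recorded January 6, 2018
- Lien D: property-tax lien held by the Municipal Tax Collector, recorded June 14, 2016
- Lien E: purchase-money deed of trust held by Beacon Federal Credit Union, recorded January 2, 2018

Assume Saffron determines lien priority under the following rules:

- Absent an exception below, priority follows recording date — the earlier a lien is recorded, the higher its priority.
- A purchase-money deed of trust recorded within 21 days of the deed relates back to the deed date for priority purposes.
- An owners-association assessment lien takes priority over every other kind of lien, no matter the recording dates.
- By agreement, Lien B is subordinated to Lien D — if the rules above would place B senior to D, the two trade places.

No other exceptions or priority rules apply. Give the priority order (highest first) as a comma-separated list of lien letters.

D, B, A, E, C

Adjusting effective dates: E missed the 21-day window (197 days after the deed), so its recording date stands.
As an owners-association assessment lien, B is senior to every other lien.
The other liens, earliest effective date first: D (June 14, 2016), A (August 27, 2016), E (January 2, 2018), C (January 6, 2018).
The subordination applies — B was senior to D — so B and D swap.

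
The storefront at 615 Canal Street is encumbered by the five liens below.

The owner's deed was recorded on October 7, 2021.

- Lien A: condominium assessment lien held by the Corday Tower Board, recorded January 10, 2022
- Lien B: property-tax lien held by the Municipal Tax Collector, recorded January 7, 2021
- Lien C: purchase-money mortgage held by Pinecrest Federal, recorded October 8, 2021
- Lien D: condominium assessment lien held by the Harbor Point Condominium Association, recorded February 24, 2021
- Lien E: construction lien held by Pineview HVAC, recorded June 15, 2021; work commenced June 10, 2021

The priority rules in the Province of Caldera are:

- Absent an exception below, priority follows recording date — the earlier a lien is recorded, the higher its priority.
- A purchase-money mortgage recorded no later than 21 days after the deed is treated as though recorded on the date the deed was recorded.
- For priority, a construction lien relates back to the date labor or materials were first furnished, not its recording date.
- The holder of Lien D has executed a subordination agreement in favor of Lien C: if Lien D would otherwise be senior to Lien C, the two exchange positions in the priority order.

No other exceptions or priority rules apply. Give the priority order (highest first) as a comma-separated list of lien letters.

B, C, E, D, A

First, effective dates: C relates back to the deed date October 7, 2021; E relates back to June 10, 2021 (work commenced).
Sorted by effective date: B (January 7, 2021), D (February 24, 2021), E (June 10, 2021), C (October 7, 2021), A (January 10, 2022).
D would otherwise be senior to C, so under the subordination agreement D and C exchange positions.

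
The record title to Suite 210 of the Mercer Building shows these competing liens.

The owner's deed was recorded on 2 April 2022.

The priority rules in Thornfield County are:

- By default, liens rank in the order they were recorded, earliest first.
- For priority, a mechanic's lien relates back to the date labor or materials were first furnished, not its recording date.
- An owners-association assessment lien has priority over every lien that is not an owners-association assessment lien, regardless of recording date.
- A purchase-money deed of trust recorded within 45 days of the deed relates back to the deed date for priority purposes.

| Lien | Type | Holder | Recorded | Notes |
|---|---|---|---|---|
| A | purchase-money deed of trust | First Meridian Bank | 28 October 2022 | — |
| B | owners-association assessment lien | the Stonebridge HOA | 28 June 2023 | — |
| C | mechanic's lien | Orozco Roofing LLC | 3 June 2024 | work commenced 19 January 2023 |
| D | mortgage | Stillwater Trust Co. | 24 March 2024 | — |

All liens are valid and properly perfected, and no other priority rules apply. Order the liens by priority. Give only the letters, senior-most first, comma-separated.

B, A, C, D

Effective dates after the stated exceptions: A was recorded 209 days after the deed, outside the 45-day window, so it keeps its recording date; C's effective date is 19 January 2023, when work began.
B, as an owners-association assessment lien, has superpriority and ranks first.
Remaining liens by effective date: A (28 October 2022), C (19 January 2023), D (24 March 2024).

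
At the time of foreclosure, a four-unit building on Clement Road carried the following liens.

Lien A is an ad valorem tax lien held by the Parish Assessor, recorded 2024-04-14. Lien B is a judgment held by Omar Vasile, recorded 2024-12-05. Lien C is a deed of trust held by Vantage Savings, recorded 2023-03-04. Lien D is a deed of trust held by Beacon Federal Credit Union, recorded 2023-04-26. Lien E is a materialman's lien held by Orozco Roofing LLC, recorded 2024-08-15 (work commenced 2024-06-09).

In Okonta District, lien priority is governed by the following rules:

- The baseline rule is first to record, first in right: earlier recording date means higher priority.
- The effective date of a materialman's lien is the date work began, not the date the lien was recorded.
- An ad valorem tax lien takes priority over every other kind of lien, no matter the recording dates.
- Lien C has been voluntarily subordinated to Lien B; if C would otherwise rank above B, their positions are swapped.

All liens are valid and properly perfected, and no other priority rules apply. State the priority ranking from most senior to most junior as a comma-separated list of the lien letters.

A, B, D, E, C

First, effective dates: E is treated as recorded 2024-06-09, the work-commencement date.
As an ad valorem tax lien, A is senior to every other lien.
Ordering the rest by effective date: C (2023-03-04), D (2023-04-26), E (2024-06-09), B (2024-12-05).
The subordination applies — C was senior to B — so C and B swap.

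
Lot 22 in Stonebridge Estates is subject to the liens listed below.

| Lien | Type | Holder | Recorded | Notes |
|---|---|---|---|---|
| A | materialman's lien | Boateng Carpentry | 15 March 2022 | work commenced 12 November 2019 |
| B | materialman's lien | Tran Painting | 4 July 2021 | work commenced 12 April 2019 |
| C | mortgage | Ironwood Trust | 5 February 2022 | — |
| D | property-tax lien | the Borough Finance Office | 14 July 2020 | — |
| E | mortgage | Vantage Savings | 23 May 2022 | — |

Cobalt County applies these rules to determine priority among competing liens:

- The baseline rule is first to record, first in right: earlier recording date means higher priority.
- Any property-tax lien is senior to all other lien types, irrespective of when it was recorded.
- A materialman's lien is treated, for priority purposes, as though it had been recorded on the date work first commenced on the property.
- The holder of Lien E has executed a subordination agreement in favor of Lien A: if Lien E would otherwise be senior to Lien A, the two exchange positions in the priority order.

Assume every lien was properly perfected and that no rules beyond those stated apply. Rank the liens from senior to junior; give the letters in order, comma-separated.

Effective dates: A relates back to 12 November 2019 (work commenced); B is treated as recorded 12 April 2019, the work-commencement date.
D, as a property-tax lien, has superpriority and ranks first.
Among the remaining liens, by effective date: B (12 April 2019), A (12 November 2019), C (5 February 2022), E (23 May 2022).
E already ranks below A; the subordination has no effect.

D, B, A, C, E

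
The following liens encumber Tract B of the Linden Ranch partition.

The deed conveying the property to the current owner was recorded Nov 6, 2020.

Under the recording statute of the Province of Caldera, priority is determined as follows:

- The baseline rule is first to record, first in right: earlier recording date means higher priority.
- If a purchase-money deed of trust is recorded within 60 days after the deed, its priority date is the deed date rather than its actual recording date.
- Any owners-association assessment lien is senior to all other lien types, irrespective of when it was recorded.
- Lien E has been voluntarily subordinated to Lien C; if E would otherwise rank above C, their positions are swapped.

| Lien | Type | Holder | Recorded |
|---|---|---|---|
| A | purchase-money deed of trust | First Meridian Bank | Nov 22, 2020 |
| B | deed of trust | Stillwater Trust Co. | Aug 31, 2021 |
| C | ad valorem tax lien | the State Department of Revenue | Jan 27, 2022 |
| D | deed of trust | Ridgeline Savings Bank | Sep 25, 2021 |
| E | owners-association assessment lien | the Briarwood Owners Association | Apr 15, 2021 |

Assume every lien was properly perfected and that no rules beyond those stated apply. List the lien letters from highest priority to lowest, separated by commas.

Effective dates: A was recorded within the 60-day window, so its effective date is the deed date Nov 6, 2020.
E is an owners-association assessment lien, so it outranks all other liens regardless of date.
Ordering the rest by effective date: A (Nov 6, 2020), B (Aug 31, 2021), D (Sep 25, 2021), C (Jan 27, 2022).
E is senior to C before the subordination, so the two trade places.

C, A, B, D, E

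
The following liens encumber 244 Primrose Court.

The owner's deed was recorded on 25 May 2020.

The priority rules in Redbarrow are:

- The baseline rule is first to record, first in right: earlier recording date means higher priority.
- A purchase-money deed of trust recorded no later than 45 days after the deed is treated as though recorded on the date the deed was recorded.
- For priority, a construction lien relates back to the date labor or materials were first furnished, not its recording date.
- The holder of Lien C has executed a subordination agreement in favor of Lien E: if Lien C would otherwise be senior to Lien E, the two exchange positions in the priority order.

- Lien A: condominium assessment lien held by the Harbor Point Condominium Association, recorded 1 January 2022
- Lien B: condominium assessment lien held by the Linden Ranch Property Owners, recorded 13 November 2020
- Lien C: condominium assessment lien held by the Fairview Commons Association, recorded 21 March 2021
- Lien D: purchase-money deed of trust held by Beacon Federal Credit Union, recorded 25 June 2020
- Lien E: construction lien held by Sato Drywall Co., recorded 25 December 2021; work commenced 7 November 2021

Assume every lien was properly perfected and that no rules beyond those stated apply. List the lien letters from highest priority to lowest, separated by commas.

D, B, E, C, A

Adjusting effective dates: D's effective date is the deed date, 25 May 2020; E relates back to 7 November 2021 (work commenced).
By effective date, earliest first: D (25 May 2020), B (13 November 2020), C (21 March 2021), E (7 November 2021), A (1 January 2022).
C would otherwise be senior to E, so under the subordination agreement C and E exchange positions.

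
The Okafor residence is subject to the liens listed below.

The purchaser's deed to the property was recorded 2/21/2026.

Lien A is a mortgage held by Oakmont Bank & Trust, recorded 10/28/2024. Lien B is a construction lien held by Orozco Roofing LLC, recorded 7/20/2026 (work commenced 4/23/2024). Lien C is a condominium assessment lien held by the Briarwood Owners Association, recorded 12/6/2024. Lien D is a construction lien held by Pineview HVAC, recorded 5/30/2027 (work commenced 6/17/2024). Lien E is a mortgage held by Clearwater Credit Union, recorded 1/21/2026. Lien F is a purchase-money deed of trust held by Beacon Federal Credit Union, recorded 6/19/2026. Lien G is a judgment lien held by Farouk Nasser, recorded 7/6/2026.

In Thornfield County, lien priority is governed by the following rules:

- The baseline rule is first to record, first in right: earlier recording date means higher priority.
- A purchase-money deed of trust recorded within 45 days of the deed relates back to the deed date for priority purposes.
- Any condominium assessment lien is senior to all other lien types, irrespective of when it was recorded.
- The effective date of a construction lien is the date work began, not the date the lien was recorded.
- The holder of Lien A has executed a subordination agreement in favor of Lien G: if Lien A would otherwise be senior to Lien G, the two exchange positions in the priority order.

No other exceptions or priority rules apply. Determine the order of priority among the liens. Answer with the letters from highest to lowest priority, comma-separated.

Effective dates after the stated exceptions: B's effective date is 4/23/2024, when work began; D is treated as recorded 6/17/2024, the work-commencement date; F was recorded 118 days after the deed — beyond 45 days — so no relation-back applies.
C is a condominium assessment lien and takes priority over every other lien.
The other liens, earliest effective date first: B (4/23/2024), D (6/17/2024), A (10/28/2024), E (1/21/2026), F (6/19/2026), G (7/6/2026).
A would otherwise be senior to G, so under the subordination agreement A and G exchange positions.

C, B, D, G, E, F, A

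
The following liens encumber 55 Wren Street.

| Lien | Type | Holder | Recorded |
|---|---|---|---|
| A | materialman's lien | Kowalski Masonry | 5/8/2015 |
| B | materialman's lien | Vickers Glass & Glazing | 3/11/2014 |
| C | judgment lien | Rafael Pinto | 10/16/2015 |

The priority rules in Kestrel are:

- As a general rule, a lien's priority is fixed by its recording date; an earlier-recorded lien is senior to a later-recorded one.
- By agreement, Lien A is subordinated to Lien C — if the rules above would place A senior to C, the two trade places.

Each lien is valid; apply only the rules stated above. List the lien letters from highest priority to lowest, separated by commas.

Ordering by effective date: B (3/11/2014), A (5/8/2015), C (10/16/2015).
A is senior to C before the subordination, so the two trade places.

B, C, A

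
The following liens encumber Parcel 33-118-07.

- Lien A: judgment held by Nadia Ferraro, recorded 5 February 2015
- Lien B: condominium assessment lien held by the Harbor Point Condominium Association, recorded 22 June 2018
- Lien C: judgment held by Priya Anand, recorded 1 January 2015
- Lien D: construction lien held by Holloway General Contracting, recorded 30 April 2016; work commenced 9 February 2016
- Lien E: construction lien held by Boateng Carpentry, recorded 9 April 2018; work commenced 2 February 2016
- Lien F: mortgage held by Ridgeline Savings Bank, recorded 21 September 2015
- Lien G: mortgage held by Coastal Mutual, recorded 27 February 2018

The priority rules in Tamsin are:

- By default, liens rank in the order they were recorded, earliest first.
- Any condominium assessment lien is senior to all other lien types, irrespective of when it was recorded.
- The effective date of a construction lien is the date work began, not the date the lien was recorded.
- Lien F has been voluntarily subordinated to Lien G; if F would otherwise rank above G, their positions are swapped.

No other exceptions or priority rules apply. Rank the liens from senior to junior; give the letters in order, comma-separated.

B, C, A, G, E, D, F

Adjusting effective dates: D's effective date is 9 February 2016, when work began; E's effective date is 2 February 2016, when work began.
As a condominium assessment lien, B is senior to every other lien.
Remaining liens by effective date: C (1 January 2015), A (5 February 2015), F (21 September 2015), E (2 February 2016), D (9 February 2016), G (27 February 2018).
F is senior to G before the subordination, so the two trade places.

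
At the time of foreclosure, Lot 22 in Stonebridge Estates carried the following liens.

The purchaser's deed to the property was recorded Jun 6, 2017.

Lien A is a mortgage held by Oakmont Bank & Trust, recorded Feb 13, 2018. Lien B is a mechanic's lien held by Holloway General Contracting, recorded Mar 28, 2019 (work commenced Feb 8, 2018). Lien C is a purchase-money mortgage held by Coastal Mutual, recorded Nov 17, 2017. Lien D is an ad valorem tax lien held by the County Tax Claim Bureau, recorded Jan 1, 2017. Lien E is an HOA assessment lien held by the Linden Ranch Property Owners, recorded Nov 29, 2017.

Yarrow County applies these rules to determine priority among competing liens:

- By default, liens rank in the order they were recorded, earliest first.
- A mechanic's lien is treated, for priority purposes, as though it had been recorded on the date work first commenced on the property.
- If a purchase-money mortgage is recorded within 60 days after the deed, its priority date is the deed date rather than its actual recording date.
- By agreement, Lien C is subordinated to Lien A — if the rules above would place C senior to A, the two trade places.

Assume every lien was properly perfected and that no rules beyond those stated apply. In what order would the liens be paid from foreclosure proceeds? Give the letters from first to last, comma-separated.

Effective dates after the stated exceptions: B is treated as recorded Feb 8, 2018, the work-commencement date; C was recorded 164 days after the deed, outside the 60-day window, so it keeps its recording date.
By effective date: D (Jan 1, 2017), C (Nov 17, 2017), E (Nov 29, 2017), B (Feb 8, 2018), A (Feb 13, 2018).
C is senior to A before the subordination, so the two trade places.

D, A, E, B, C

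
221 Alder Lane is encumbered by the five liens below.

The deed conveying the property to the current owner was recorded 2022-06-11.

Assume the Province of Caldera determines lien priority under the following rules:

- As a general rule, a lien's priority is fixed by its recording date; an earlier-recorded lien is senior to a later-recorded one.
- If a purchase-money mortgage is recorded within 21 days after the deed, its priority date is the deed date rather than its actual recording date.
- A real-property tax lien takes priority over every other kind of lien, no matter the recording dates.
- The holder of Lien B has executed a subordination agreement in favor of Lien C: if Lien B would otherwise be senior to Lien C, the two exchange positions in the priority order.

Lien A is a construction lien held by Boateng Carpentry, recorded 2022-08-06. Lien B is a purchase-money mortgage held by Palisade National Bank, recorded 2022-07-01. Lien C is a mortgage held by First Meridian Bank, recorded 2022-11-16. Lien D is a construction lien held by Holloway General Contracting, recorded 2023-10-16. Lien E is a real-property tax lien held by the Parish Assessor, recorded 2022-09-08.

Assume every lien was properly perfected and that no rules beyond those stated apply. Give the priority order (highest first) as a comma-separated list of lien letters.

E, C, A, B, D

Effective dates: B relates back to the deed date 2022-06-11.
E is a real-property tax lien and takes priority over every other lien.
The other liens, earliest effective date first: B (2022-06-11), A (2022-08-06), C (2022-11-16), D (2023-10-16).
B would otherwise be senior to C, so under the subordination agreement B and C exchange positions.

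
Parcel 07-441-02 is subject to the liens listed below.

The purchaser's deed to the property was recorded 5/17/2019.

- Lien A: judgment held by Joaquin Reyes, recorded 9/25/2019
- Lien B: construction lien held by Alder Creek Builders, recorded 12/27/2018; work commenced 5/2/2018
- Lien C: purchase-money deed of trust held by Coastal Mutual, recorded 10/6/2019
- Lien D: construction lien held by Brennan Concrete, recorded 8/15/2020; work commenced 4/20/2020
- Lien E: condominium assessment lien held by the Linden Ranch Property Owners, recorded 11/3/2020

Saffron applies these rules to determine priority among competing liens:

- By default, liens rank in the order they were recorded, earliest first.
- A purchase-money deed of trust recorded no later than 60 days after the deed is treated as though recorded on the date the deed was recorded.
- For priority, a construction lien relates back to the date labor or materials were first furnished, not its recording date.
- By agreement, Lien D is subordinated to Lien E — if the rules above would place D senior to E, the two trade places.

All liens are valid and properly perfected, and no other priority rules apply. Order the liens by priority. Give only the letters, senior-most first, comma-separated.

Effective dates after the stated exceptions: B relates back to 5/2/2018 (work commenced); C was recorded 142 days after the deed — beyond 60 days — so no relation-back applies; D relates back to 4/20/2020 (work commenced).
Sorted by effective date: B (5/2/2018), A (9/25/2019), C (10/6/2019), D (4/20/2020), E (11/3/2020).
D would otherwise be senior to E, so under the subordination agreement D and E exchange positions.

B, A, C, E, D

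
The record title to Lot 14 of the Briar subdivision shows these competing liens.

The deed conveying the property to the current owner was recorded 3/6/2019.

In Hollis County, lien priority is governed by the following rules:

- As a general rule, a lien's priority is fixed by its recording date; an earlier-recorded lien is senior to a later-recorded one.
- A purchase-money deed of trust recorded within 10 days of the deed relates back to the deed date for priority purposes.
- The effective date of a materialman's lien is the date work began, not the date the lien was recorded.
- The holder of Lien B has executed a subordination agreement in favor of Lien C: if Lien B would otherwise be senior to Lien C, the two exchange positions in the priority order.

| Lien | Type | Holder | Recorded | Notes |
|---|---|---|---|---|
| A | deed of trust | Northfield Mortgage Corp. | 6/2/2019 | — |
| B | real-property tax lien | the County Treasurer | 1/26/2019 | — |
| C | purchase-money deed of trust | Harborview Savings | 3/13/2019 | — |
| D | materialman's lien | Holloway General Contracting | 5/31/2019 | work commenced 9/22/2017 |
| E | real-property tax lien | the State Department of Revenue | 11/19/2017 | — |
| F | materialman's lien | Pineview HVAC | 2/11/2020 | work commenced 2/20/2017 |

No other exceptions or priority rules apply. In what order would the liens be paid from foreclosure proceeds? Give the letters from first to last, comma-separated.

First, effective dates: C was recorded within the 10-day window, so its effective date is the deed date 3/6/2019; D is treated as recorded 9/22/2017, the work-commencement date; F's effective date is 2/20/2017, when work began.
By effective date: F (2/20/2017), D (9/22/2017), E (11/19/2017), B (1/26/2019), C (3/6/2019), A (6/2/2019).
The subordination applies — B was senior to C — so B and C swap.

F, D, E, C, B, A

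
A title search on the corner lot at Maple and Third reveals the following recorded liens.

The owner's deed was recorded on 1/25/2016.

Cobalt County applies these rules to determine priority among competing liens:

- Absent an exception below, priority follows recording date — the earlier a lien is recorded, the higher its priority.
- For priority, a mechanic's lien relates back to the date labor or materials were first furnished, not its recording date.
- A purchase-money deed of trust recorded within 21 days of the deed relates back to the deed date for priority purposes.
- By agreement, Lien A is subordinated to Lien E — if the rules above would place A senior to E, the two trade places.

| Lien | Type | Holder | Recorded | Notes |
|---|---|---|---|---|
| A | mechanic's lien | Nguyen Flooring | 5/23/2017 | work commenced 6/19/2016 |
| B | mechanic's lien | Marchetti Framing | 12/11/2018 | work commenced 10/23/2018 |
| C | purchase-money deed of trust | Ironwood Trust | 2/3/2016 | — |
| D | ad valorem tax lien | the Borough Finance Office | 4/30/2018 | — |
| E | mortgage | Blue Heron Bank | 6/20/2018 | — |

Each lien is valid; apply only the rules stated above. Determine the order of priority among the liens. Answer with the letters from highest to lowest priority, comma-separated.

Effective dates after the stated exceptions: A's effective date is 6/19/2016, when work began; B's effective date is 10/23/2018, when work began; C was recorded within the 21-day window, so its effective date is the deed date 1/25/2016.
By effective date, earliest first: C (1/25/2016), A (6/19/2016), D (4/30/2018), E (6/20/2018), B (10/23/2018).
A would otherwise be senior to E, so under the subordination agreement A and E exchange positions.

C, E, D, A, B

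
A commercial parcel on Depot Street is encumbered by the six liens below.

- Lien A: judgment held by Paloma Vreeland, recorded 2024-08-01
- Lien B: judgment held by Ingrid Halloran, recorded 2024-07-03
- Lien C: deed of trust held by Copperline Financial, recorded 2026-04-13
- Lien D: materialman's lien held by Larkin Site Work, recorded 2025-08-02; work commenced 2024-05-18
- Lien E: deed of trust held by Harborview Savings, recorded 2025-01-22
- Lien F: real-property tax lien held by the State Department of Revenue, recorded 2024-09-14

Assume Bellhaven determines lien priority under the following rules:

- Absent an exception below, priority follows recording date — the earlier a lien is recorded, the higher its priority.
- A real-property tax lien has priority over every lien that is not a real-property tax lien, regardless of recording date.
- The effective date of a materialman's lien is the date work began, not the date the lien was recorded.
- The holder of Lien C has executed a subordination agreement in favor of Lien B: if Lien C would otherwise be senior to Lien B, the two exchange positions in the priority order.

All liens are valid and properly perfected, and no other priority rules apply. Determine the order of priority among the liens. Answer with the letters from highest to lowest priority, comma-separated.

Effective dates after the stated exceptions: D is treated as recorded 2024-05-18, the work-commencement date.
As a real-property tax lien, F is senior to every other lien.
Ordering the rest by effective date: D (2024-05-18), B (2024-07-03), A (2024-08-01), E (2025-01-22), C (2026-04-13).
C already ranks below B; the subordination has no effect.

F, D, B, A, E, C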